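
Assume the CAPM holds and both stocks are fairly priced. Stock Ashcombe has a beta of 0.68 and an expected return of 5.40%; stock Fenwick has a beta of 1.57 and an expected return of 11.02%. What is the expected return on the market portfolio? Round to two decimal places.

7.42%

Both satisfy E(R) = R_f + β·MRP, so the slope of the SML is
MRP = (11.02% − 5.40%) / (1.57 − 0.68) = 5.62% / 0.89 = 6.3146%
R_f = E(R_Ashcombe) − β_Ashcombe·MRP = 5.40% − 0.68 × 6.3146% = 1.1061%
E(R_m) = R_f + MRP = 1.1061% + 6.3146% = 7.42%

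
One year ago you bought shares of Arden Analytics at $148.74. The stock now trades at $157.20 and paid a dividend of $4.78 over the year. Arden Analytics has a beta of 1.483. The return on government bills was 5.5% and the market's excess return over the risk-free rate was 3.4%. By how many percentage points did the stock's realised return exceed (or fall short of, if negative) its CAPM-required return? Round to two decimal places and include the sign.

Realised HPR = (P1 + D1 − P0) / P0 = (157.20 + 4.78 − 148.74) / 148.74 = 13.24 / 148.74 = 8.9014%
CAPM required = R_f + β·MRP = 5.5% + 1.483 × 3.4% = 10.5422%
α = realised − required = 8.9014% − 10.5422% = -1.64%

-1.64%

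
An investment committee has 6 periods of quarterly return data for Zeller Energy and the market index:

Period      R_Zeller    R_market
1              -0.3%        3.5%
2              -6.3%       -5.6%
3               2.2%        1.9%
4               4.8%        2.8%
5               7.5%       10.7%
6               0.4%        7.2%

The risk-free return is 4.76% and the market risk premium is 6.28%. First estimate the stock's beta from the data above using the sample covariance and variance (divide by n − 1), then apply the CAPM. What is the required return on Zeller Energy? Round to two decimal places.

Mean R_i = (-0.3 − 6.3 + 2.2 + 4.8 + 7.5 + 0.4) / 6 = 1.3833%
Mean R_m = (3.5 − 5.6 + 1.9 + 2.8 + 10.7 + 7.2) / 6 = 3.4167%
Σ(R_i − R̄_i)(R_m − R̄_m) = 106.6217  ⇒  Cov = 106.6217 / 5 = 21.3243
Σ(R_m − R̄_m)² = 151.3483  ⇒  Var(R_m) = 151.3483 / 5 = 30.2697
β = Cov / Var(R_m) = 21.3243 / 30.2697 = 0.7045
E(R) = R_f + β × MRP = 4.76% + 0.7045 × 6.28% = 9.18%

9.18%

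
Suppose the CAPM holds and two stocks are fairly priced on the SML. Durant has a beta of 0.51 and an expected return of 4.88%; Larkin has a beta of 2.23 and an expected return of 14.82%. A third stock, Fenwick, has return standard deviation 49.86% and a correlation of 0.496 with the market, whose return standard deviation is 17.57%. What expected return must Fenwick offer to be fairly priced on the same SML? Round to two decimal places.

10.07%

MRP = (14.82% − 4.88%) / (2.23 − 0.51) = 5.7791%
R_f = 4.88% − 0.51 × 5.7791% = 1.9327%
β_Fenwick = ρ·σ_i/σ_m = 0.496 × 49.86 / 17.57 = 1.4075
E(R_Fenwick) = R_f + β × MRP = 1.9327% + 1.4075 × 5.7791% = 10.07%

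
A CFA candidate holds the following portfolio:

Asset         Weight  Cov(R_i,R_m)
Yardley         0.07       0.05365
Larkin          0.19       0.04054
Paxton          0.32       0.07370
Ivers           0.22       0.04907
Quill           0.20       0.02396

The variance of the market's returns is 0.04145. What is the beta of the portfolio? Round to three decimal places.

β_Yardley = 0.05365 / 0.04145 = 1.2943
β_Larkin = 0.04054 / 0.04145 = 0.9780
β_Paxton = 0.07370 / 0.04145 = 1.7780
β_Ivers = 0.04907 / 0.04145 = 1.1838
β_Quill = 0.02396 / 0.04145 = 0.5780
β_P = Σ w_i β_i = 0.07×1.2943 + 0.19×0.9780 + 0.32×1.7780 + 0.22×1.1838 + 0.20×0.5780 = 1.2214

1.221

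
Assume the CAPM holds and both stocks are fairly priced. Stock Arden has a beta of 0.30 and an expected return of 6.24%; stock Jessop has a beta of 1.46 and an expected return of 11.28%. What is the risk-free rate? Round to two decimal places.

Both satisfy E(R) = R_f + β·MRP, so the slope of the SML is
MRP = (11.28% − 6.24%) / (1.46 − 0.30) = 5.04% / 1.16 = 4.3448%
R_f = E(R_Arden) − β_Arden·MRP = 6.24% − 0.30 × 4.3448% = 4.9366%

4.94%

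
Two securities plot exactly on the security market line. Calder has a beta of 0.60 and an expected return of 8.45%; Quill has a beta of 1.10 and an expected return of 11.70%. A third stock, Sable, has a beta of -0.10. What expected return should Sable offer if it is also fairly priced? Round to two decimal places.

3.90%

MRP (SML slope) = (11.70% − 8.45%) / (1.10 − 0.60) = 3.25% / 0.50 = 6.5000%
R_f (intercept) = 8.45% − 0.60 × 6.5000% = 4.5500%
E(R_Sable) = R_f + β × MRP = 4.5500% + -0.10 × 6.5000% = 3.90%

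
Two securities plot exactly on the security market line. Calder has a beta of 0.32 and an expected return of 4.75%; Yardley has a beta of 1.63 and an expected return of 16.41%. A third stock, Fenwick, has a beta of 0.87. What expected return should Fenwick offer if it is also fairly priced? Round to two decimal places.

9.65%

MRP (SML slope) = (16.41% − 4.75%) / (1.63 − 0.32) = 11.66% / 1.31 = 8.9008%
R_f (intercept) = 4.75% − 0.32 × 8.9008% = 1.9017%
E(R_Fenwick) = R_f + β × MRP = 1.9017% + 0.87 × 8.9008% = 9.65%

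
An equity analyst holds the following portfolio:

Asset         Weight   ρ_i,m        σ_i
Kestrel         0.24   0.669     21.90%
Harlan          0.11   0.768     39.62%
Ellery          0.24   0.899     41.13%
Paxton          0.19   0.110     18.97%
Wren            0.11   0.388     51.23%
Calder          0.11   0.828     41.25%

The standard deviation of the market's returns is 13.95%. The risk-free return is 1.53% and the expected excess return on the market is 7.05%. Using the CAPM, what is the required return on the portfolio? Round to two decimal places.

12.69%

β_Kestrel = 0.669 × 21.90% / 13.95% = 1.0503
β_Harlan = 0.768 × 39.62% / 13.95% = 2.1812
β_Ellery = 0.899 × 41.13% / 13.95% = 2.6506
β_Paxton = 0.110 × 18.97% / 13.95% = 0.1496
β_Wren = 0.388 × 51.23% / 13.95% = 1.4249
β_Calder = 0.828 × 41.25% / 13.95% = 2.4484
β_P = Σ w_i β_i = 0.24×1.0503 + 0.11×2.1812 + 0.24×2.6506 + 0.19×0.1496 + 0.11×1.4249 + 0.11×2.4484 = 1.5826
E(R_P) = R_f + β_P × MRP = 1.53% + 1.5826 × 7.05% = 12.69%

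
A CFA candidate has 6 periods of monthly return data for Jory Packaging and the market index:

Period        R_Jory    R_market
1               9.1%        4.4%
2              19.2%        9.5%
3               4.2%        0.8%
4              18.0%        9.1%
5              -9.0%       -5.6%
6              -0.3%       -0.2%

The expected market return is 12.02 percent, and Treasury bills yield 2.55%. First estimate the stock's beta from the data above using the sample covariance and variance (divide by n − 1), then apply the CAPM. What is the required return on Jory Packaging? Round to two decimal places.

Mean R_i = (9.1 + 19.2 + 4.2 + 18.0 − 9.0 − 0.3) / 6 = 6.8667%
Mean R_m = (4.4 + 9.5 + 0.8 + 9.1 − 5.6 − 0.2) / 6 = 3.0000%
Σ(R_i − R̄_i)(R_m − R̄_m) = 316.4600  ⇒  Cov = 316.4600 / 5 = 63.2920
Σ(R_m − R̄_m)² = 170.4600  ⇒  Var(R_m) = 170.4600 / 5 = 34.0920
β = Cov / Var(R_m) = 63.2920 / 34.0920 = 1.8565
MRP = 12.02% − 2.55% = 9.47%
E(R) = R_f + β × MRP = 2.55% + 1.8565 × 9.47% = 20.13%

20.13%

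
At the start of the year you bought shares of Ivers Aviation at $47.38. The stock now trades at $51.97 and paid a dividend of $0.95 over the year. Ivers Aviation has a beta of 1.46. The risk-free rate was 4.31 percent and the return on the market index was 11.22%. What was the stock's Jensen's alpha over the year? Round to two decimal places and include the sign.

Realised HPR = (P1 + D1 − P0) / P0 = (51.97 + 0.95 − 47.38) / 47.38 = 5.54 / 47.38 = 11.6927%
MRP = 11.22% − 4.31% = 6.91%
CAPM required = R_f + β·MRP = 4.31% + 1.46 × 6.91% = 14.3986%
α = realised − required = 11.6927% − 14.3986% = -2.71%

-2.71%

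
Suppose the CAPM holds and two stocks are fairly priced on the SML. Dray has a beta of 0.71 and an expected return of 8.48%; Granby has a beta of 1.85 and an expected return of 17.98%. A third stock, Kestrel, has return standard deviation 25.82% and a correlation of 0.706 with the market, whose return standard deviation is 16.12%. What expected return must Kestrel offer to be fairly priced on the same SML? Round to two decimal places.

11.99%

MRP = (17.98% − 8.48%) / (1.85 − 0.71) = 8.3333%
R_f = 8.48% − 0.71 × 8.3333% = 2.5634%
β_Kestrel = ρ·σ_i/σ_m = 0.706 × 25.82 / 16.12 = 1.1308
E(R_Kestrel) = R_f + β × MRP = 2.5634% + 1.1308 × 8.3333% = 11.99%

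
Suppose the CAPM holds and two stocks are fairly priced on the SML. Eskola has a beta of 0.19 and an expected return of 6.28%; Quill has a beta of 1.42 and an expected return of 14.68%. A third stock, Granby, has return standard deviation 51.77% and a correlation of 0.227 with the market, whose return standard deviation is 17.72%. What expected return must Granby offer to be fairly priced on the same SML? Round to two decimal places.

MRP = (14.68% − 6.28%) / (1.42 − 0.19) = 6.8293%
R_f = 6.28% − 0.19 × 6.8293% = 4.9824%
β_Granby = ρ·σ_i/σ_m = 0.227 × 51.77 / 17.72 = 0.6632
E(R_Granby) = R_f + β × MRP = 4.9824% + 0.6632 × 6.8293% = 9.51%

9.51%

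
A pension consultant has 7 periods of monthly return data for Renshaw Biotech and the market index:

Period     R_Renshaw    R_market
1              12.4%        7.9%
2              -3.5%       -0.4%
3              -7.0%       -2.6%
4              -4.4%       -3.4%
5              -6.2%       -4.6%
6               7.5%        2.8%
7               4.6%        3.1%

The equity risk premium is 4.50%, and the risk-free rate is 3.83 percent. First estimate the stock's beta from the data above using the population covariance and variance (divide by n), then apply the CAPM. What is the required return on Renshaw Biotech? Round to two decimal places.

11.24%

Mean R_i = (12.4 − 3.5 − 7.0 − 4.4 − 6.2 + 7.5 + 4.6) / 7 = 0.4857%
Mean R_m = (7.9 − 0.4 − 2.6 − 3.4 − 4.6 + 2.8 + 3.1) / 7 = 0.4000%
Σ(R_i − R̄_i)(R_m − R̄_m) = 194.9400  ⇒  Cov = 194.9400 / 7 = 27.8486
Σ(R_m − R̄_m)² = 118.3800  ⇒  Var(R_m) = 118.3800 / 7 = 16.9114
β = Cov / Var(R_m) = 27.8486 / 16.9114 = 1.6467
E(R) = R_f + β × MRP = 3.83% + 1.6467 × 4.50% = 11.24%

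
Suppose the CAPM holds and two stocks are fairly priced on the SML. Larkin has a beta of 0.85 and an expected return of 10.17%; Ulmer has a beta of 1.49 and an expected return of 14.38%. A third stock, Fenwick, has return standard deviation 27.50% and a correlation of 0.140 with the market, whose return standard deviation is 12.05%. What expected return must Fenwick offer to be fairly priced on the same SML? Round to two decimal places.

6.68%

MRP = (14.38% − 10.17%) / (1.49 − 0.85) = 6.5781%
R_f = 10.17% − 0.85 × 6.5781% = 4.5786%
β_Fenwick = ρ·σ_i/σ_m = 0.140 × 27.50 / 12.05 = 0.3195
E(R_Fenwick) = R_f + β × MRP = 4.5786% + 0.3195 × 6.5781% = 6.68%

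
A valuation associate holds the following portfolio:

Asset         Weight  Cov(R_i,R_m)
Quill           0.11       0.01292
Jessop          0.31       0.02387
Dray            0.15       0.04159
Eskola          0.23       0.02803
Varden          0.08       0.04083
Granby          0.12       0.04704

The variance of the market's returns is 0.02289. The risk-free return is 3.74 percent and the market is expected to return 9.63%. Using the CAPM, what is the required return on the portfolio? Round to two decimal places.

β_Quill = 0.01292 / 0.02289 = 0.5644
β_Jessop = 0.02387 / 0.02289 = 1.0428
β_Dray = 0.04159 / 0.02289 = 1.8170
β_Eskola = 0.02803 / 0.02289 = 1.2246
β_Varden = 0.04083 / 0.02289 = 1.7837
β_Granby = 0.04704 / 0.02289 = 2.0550
β_P = Σ w_i β_i = 0.11×0.5644 + 0.31×1.0428 + 0.15×1.8170 + 0.23×1.2246 + 0.08×1.7837 + 0.12×2.0550 = 1.3289
MRP = 9.63% − 3.74% = 5.89%
E(R_P) = R_f + β_P × MRP = 3.74% + 1.3289 × 5.89% = 11.57%

11.57%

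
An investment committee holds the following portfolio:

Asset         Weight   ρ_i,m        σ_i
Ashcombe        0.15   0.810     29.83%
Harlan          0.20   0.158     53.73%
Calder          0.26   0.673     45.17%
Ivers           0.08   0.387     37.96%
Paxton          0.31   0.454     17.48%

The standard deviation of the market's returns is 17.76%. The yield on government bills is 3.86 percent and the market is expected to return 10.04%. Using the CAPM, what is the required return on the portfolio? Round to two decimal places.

β_Ashcombe = 0.810 × 29.83% / 17.76% = 1.3605
β_Harlan = 0.158 × 53.73% / 17.76% = 0.4780
β_Calder = 0.673 × 45.17% / 17.76% = 1.7117
β_Ivers = 0.387 × 37.96% / 17.76% = 0.8272
β_Paxton = 0.454 × 17.48% / 17.76% = 0.4468
β_P = Σ w_i β_i = 0.15×1.3605 + 0.20×0.4780 + 0.26×1.7117 + 0.08×0.8272 + 0.31×0.4468 = 0.9494
MRP = 10.04% − 3.86% = 6.18%
E(R_P) = R_f + β_P × MRP = 3.86% + 0.9494 × 6.18% = 9.73%

9.73%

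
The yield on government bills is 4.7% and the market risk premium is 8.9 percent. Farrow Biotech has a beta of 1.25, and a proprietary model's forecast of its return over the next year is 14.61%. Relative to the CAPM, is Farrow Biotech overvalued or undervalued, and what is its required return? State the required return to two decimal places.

Overvalued; required return 15.83%

Required return = R_f + β·MRP = 4.7% + 1.25 × 8.9% = 15.83%
Forecast 14.61% < required 15.83% → the stock plots below the SML → overvalued.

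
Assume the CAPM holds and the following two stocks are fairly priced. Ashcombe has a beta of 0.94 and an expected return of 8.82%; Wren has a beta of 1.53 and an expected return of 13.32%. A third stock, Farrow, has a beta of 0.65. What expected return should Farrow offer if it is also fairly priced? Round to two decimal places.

MRP (SML slope) = (13.32% − 8.82%) / (1.53 − 0.94) = 4.50% / 0.59 = 7.6271%
R_f (intercept) = 8.82% − 0.94 × 7.6271% = 1.6505%
E(R_Farrow) = R_f + β × MRP = 1.6505% + 0.65 × 7.6271% = 6.61%

6.61%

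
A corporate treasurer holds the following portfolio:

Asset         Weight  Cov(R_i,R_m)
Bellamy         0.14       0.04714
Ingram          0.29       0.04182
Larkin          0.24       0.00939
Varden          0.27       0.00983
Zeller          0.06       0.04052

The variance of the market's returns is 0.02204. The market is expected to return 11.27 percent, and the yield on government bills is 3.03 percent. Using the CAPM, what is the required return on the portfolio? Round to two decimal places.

β_Bellamy = 0.04714 / 0.02204 = 2.1388
β_Ingram = 0.04182 / 0.02204 = 1.8975
β_Larkin = 0.00939 / 0.02204 = 0.4260
β_Varden = 0.00983 / 0.02204 = 0.4460
β_Zeller = 0.04052 / 0.02204 = 1.8385
β_P = Σ w_i β_i = 0.14×2.1388 + 0.29×1.8975 + 0.24×0.4260 + 0.27×0.4460 + 0.06×1.8385 = 1.1827
MRP = 11.27% − 3.03% = 8.24%
E(R_P) = R_f + β_P × MRP = 3.03% + 1.1827 × 8.24% = 12.78%

12.78%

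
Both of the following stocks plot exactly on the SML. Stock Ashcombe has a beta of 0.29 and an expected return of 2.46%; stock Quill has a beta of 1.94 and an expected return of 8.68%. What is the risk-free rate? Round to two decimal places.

Both satisfy E(R) = R_f + β·MRP, so the slope of the SML is
MRP = (8.68% − 2.46%) / (1.94 − 0.29) = 6.22% / 1.65 = 3.7697%
R_f = E(R_Ashcombe) − β_Ashcombe·MRP = 2.46% − 0.29 × 3.7697% = 1.3668%

1.37%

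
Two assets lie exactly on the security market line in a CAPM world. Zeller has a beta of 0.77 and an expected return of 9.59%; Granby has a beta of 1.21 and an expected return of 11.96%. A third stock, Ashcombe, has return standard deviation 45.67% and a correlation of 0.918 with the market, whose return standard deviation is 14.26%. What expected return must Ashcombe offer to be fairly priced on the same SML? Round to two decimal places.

21.28%

MRP = (11.96% − 9.59%) / (1.21 − 0.77) = 5.3864%
R_f = 9.59% − 0.77 × 5.3864% = 5.4425%
β_Ashcombe = ρ·σ_i/σ_m = 0.918 × 45.67 / 14.26 = 2.9400
E(R_Ashcombe) = R_f + β × MRP = 5.4425% + 2.9400 × 5.3864% = 21.28%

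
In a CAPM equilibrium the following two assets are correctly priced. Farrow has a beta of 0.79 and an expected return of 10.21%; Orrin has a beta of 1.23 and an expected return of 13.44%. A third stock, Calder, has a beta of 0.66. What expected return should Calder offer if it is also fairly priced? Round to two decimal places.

9.26%

MRP (SML slope) = (13.44% − 10.21%) / (1.23 − 0.79) = 3.23% / 0.44 = 7.3409%
R_f (intercept) = 10.21% − 0.79 × 7.3409% = 4.4107%
E(R_Calder) = R_f + β × MRP = 4.4107% + 0.66 × 7.3409% = 9.26%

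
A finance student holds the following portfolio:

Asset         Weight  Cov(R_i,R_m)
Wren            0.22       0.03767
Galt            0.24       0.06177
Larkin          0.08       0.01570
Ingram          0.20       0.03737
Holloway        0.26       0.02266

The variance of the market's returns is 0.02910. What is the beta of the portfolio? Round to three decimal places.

β_Wren = 0.03767 / 0.02910 = 1.2945
β_Galt = 0.06177 / 0.02910 = 2.1227
β_Larkin = 0.01570 / 0.02910 = 0.5395
β_Ingram = 0.03737 / 0.02910 = 1.2842
β_Holloway = 0.02266 / 0.02910 = 0.7787
β_P = Σ w_i β_i = 0.22×1.2945 + 0.24×2.1227 + 0.08×0.5395 + 0.20×1.2842 + 0.26×0.7787 = 1.2967

1.297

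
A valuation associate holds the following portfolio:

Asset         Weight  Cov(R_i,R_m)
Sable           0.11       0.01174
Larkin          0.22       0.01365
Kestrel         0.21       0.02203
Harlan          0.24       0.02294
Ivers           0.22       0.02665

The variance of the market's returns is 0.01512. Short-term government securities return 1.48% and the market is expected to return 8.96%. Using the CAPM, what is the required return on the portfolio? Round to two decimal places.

β_Sable = 0.01174 / 0.01512 = 0.7765
β_Larkin = 0.01365 / 0.01512 = 0.9028
β_Kestrel = 0.02203 / 0.01512 = 1.4570
β_Harlan = 0.02294 / 0.01512 = 1.5172
β_Ivers = 0.02665 / 0.01512 = 1.7626
β_P = Σ w_i β_i = 0.11×0.7765 + 0.22×0.9028 + 0.21×1.4570 + 0.24×1.5172 + 0.22×1.7626 = 1.3419
MRP = 8.96% − 1.48% = 7.48%
E(R_P) = R_f + β_P × MRP = 1.48% + 1.3419 × 7.48% = 11.52%

11.52%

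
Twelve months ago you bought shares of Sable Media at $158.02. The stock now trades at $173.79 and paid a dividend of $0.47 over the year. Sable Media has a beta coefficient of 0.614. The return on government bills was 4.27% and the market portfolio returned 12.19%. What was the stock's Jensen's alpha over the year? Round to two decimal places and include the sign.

+1.14%

Realised HPR = (P1 + D1 − P0) / P0 = (173.79 + 0.47 − 158.02) / 158.02 = 16.24 / 158.02 = 10.2772%
MRP = 12.19% − 4.27% = 7.92%
CAPM required = R_f + β·MRP = 4.27% + 0.614 × 7.92% = 9.13288%
α = realised − required = 10.2772% − 9.13288% = +1.14%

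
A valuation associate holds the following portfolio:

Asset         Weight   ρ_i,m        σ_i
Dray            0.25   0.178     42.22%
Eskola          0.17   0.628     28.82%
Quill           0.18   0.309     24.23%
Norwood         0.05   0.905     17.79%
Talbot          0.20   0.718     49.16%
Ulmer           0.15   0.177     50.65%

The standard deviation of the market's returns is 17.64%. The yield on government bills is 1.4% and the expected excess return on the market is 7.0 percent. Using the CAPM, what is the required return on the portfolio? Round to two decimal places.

7.56%

β_Dray = 0.178 × 42.22% / 17.64% = 0.4260
β_Eskola = 0.628 × 28.82% / 17.64% = 1.0260
β_Quill = 0.309 × 24.23% / 17.64% = 0.4244
β_Norwood = 0.905 × 17.79% / 17.64% = 0.9127
β_Talbot = 0.718 × 49.16% / 17.64% = 2.0010
β_Ulmer = 0.177 × 50.65% / 17.64% = 0.5082
β_P = Σ w_i β_i = 0.25×0.4260 + 0.17×1.0260 + 0.18×0.4244 + 0.05×0.9127 + 0.20×2.0010 + 0.15×0.5082 = 0.8794
E(R_P) = R_f + β_P × MRP = 1.4% + 0.8794 × 7.0% = 7.56%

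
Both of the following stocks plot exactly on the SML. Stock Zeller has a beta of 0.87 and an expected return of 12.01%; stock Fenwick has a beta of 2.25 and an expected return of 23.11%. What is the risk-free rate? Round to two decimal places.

5.01%

Both satisfy E(R) = R_f + β·MRP, so the slope of the SML is
MRP = (23.11% − 12.01%) / (2.25 − 0.87) = 11.10% / 1.38 = 8.0435%
R_f = E(R_Zeller) − β_Zeller·MRP = 12.01% − 0.87 × 8.0435% = 5.0122%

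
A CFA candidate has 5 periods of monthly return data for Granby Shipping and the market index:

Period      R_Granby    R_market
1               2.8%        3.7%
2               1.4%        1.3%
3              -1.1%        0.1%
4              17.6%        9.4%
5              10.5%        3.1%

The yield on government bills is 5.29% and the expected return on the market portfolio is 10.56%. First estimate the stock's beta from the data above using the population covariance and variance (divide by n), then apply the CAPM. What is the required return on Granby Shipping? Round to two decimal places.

Mean R_i = (2.8 + 1.4 − 1.1 + 17.6 + 10.5) / 5 = 6.2400%
Mean R_m = (3.7 + 1.3 + 0.1 + 9.4 + 3.1) / 5 = 3.5200%
Σ(R_i − R̄_i)(R_m − R̄_m) = 100.2360  ⇒  Cov = 100.2360 / 5 = 20.0472
Σ(R_m − R̄_m)² = 51.4080  ⇒  Var(R_m) = 51.4080 / 5 = 10.2816
β = Cov / Var(R_m) = 20.0472 / 10.2816 = 1.9498
MRP = 10.56% − 5.29% = 5.27%
E(R) = R_f + β × MRP = 5.29% + 1.9498 × 5.27% = 15.57%

15.57%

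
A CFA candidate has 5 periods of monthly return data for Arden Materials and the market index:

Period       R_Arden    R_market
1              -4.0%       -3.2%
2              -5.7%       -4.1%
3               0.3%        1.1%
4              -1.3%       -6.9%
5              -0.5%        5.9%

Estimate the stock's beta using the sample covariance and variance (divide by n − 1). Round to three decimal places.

0.263

Mean R_i = (-4.0 − 5.7 + 0.3 − 1.3 − 0.5) / 5 = -2.2400%
Mean R_m = (-3.2 − 4.1 + 1.1 − 6.9 + 5.9) / 5 = -1.4400%
Σ(R_i − R̄_i)(R_m − R̄_m) = 26.3920  ⇒  Cov = 26.3920 / 4 = 6.5980
Σ(R_m − R̄_m)² = 100.3120  ⇒  Var(R_m) = 100.3120 / 4 = 25.0780
β = Cov / Var(R_m) = 6.5980 / 25.0780 = 0.2631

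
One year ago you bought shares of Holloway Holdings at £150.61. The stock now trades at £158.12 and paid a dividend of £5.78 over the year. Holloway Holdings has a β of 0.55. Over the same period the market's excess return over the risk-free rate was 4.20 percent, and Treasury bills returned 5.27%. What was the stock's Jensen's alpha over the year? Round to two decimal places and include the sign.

+1.24%

Realised HPR = (P1 + D1 − P0) / P0 = (158.12 + 5.78 − 150.61) / 150.61 = 13.29 / 150.61 = 8.8241%
CAPM required = R_f + β·MRP = 5.27% + 0.55 × 4.20% = 7.5800%
α = realised − required = 8.8241% − 7.5800% = +1.24%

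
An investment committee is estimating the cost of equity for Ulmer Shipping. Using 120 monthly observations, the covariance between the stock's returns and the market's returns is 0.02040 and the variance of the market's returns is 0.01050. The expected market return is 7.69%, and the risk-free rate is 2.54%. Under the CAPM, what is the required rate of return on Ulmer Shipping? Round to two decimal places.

12.55%

β = Cov(R_i, R_m) / Var(R_m) = 0.02040 / 0.01050 = 1.9429
MRP = 7.69% − 2.54% = 5.15%
E(R) = R_f + β × MRP = 2.54% + 1.9429 × 5.15% = 12.55%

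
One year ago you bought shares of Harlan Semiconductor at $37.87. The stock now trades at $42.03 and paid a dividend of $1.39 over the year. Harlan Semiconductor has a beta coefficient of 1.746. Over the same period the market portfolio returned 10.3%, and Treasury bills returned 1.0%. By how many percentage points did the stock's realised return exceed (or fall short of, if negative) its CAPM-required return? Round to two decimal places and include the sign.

-2.58%

Realised HPR = (P1 + D1 − P0) / P0 = (42.03 + 1.39 − 37.87) / 37.87 = 5.55 / 37.87 = 14.6554%
MRP = 10.3% − 1.0% = 9.30%
CAPM required = R_f + β·MRP = 1.0% + 1.746 × 9.3% = 17.2378%
α = realised − required = 14.6554% − 17.2378% = -2.58%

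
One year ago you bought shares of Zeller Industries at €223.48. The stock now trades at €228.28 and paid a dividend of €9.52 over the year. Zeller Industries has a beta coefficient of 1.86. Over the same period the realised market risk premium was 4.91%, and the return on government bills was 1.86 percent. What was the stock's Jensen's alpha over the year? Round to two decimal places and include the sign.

-4.58%

Realised HPR = (P1 + D1 − P0) / P0 = (228.28 + 9.52 − 223.48) / 223.48 = 14.32 / 223.48 = 6.4077%
CAPM required = R_f + β·MRP = 1.86% + 1.86 × 4.91% = 10.9926%
α = realised − required = 6.4077% − 10.9926% = -4.58%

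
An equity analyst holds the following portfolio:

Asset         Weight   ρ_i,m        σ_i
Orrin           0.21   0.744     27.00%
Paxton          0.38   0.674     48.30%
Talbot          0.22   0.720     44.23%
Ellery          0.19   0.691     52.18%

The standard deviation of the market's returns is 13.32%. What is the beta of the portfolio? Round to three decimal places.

2.286

β_Orrin = 0.744 × 27.00% / 13.32% = 1.5081
β_Paxton = 0.674 × 48.30% / 13.32% = 2.4440
β_Talbot = 0.720 × 44.23% / 13.32% = 2.3908
β_Ellery = 0.691 × 52.18% / 13.32% = 2.7069
β_P = Σ w_i β_i = 0.21×1.5081 + 0.38×2.4440 + 0.22×2.3908 + 0.19×2.7069 = 2.2857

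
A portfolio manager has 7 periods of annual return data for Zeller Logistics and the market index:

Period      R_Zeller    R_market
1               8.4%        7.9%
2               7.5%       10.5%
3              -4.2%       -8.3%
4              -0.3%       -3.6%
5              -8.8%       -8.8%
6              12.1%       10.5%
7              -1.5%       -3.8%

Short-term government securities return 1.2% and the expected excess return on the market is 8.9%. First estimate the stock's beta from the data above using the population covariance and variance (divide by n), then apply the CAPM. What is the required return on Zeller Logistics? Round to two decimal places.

8.71%

Mean R_i = (8.4 + 7.5 − 4.2 − 0.3 − 8.8 + 12.1 − 1.5) / 7 = 1.8857%
Mean R_m = (7.9 + 10.5 − 8.3 − 3.6 − 8.8 + 10.5 − 3.8) / 7 = 0.6286%
Σ(R_i − R̄_i)(R_m − R̄_m) = 382.9429  ⇒  Cov = 382.9429 / 7 = 54.7061
Σ(R_m − R̄_m)² = 453.8743  ⇒  Var(R_m) = 453.8743 / 7 = 64.8392
β = Cov / Var(R_m) = 54.7061 / 64.8392 = 0.8437
E(R) = R_f + β × MRP = 1.2% + 0.8437 × 8.9% = 8.71%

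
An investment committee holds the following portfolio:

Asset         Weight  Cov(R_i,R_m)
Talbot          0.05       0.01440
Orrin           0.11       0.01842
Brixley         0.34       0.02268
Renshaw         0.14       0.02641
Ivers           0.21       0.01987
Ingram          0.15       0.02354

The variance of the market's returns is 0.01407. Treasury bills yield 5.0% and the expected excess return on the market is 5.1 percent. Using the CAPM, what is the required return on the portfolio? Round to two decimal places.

12.92%

β_Talbot = 0.01440 / 0.01407 = 1.0235
β_Orrin = 0.01842 / 0.01407 = 1.3092
β_Brixley = 0.02268 / 0.01407 = 1.6119
β_Renshaw = 0.02641 / 0.01407 = 1.8770
β_Ivers = 0.01987 / 0.01407 = 1.4122
β_Ingram = 0.02354 / 0.01407 = 1.6731
β_P = Σ w_i β_i = 0.05×1.0235 + 0.11×1.3092 + 0.34×1.6119 + 0.14×1.8770 + 0.21×1.4122 + 0.15×1.6731 = 1.5535
E(R_P) = R_f + β_P × MRP = 5.0% + 1.5535 × 5.1% = 12.92%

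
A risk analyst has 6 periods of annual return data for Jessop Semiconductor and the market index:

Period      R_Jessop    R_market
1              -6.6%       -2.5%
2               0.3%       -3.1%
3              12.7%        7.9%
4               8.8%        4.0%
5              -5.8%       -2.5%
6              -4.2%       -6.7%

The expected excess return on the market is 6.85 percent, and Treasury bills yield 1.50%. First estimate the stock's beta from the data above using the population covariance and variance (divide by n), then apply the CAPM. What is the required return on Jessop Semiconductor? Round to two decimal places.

10.84%

Mean R_i = (-6.6 + 0.3 + 12.7 + 8.8 − 5.8 − 4.2) / 6 = 0.8667%
Mean R_m = (-2.5 − 3.1 + 7.9 + 4.0 − 2.5 − 6.7) / 6 = -0.4833%
Σ(R_i − R̄_i)(R_m − R̄_m) = 196.2533  ⇒  Cov = 196.2533 / 6 = 32.7089
Σ(R_m − R̄_m)² = 144.0083  ⇒  Var(R_m) = 144.0083 / 6 = 24.0014
β = Cov / Var(R_m) = 32.7089 / 24.0014 = 1.3628
E(R) = R_f + β × MRP = 1.50% + 1.3628 × 6.85% = 10.84%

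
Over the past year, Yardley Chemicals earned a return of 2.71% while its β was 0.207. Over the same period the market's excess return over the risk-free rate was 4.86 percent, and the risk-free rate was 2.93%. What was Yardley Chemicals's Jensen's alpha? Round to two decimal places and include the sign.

CAPM benchmark = R_f + β(R_m − R_f) = 2.93% + 0.207 × 4.86% = 3.93602%
α = actual − benchmark = 2.71% − 3.93602% = -1.23%

-1.23%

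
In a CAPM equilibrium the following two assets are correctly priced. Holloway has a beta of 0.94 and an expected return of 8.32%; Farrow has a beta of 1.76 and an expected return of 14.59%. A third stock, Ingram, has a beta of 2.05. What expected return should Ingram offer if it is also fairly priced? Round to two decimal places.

MRP (SML slope) = (14.59% − 8.32%) / (1.76 − 0.94) = 6.27% / 0.82 = 7.6463%
R_f (intercept) = 8.32% − 0.94 × 7.6463% = 1.1325%
E(R_Ingram) = R_f + β × MRP = 1.1325% + 2.05 × 7.6463% = 16.81%

16.81%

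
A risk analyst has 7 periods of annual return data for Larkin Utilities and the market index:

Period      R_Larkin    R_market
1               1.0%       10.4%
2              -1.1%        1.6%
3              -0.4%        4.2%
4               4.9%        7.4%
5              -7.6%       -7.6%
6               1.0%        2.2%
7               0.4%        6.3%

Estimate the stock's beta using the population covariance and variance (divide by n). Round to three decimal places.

0.561

Mean R_i = (1.0 − 1.1 − 0.4 + 4.9 − 7.6 + 1.0 + 0.4) / 7 = -0.2571%
Mean R_m = (10.4 + 1.6 + 4.2 + 7.4 − 7.6 + 2.2 + 6.3) / 7 = 3.5000%
Σ(R_i − R̄_i)(R_m − R̄_m) = 112.0000  ⇒  Cov = 112.0000 / 7 = 16.0000
Σ(R_m − R̄_m)² = 199.6600  ⇒  Var(R_m) = 199.6600 / 7 = 28.5229
β = Cov / Var(R_m) = 16.0000 / 28.5229 = 0.5610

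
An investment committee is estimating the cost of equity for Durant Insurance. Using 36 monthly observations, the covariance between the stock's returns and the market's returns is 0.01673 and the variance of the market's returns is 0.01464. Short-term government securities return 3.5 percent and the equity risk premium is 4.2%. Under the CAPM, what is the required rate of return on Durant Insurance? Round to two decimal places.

8.30%

β = Cov(R_i, R_m) / Var(R_m) = 0.01673 / 0.01464 = 1.1428
E(R) = R_f + β × MRP = 3.5% + 1.1428 × 4.2% = 8.30%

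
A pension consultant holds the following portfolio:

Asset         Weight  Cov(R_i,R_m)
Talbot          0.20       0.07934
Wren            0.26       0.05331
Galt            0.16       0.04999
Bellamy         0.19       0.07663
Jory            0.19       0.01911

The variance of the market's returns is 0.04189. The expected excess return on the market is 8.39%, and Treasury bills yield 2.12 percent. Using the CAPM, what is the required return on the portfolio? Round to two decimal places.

13.32%

β_Talbot = 0.07934 / 0.04189 = 1.8940
β_Wren = 0.05331 / 0.04189 = 1.2726
β_Galt = 0.04999 / 0.04189 = 1.1934
β_Bellamy = 0.07663 / 0.04189 = 1.8293
β_Jory = 0.01911 / 0.04189 = 0.4562
β_P = Σ w_i β_i = 0.20×1.8940 + 0.26×1.2726 + 0.16×1.1934 + 0.19×1.8293 + 0.19×0.4562 = 1.3349
E(R_P) = R_f + β_P × MRP = 2.12% + 1.3349 × 8.39% = 13.32%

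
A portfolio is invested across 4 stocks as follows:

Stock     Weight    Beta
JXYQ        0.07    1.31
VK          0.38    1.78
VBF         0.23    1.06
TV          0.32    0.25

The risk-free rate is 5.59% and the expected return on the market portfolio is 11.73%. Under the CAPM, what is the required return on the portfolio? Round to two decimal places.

12.29%

β_P = Σ w_i β_i = 0.07×1.31 + 0.38×1.78 + 0.23×1.06 + 0.32×0.25 = 1.0919
MRP = 11.73% − 5.59% = 6.14%
E(R_P) = R_f + β_P × MRP = 5.59% + 1.0919 × 6.14% = 12.29%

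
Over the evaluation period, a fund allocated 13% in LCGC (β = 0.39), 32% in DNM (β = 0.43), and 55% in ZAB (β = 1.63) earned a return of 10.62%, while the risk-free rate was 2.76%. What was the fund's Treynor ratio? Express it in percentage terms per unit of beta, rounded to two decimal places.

β_P = 0.13×0.39 + 0.32×0.43 + 0.55×1.63 = 1.0848
Treynor = (R_P − R_f) / β_P = (10.62% − 2.76%) / 1.0848 = 7.86% / 1.0848 = 7.25%

7.25%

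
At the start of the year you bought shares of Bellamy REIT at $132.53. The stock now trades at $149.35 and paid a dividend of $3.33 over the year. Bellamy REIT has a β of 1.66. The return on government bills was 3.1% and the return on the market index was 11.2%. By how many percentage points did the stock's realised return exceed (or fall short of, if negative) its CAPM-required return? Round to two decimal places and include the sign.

Realised HPR = (P1 + D1 − P0) / P0 = (149.35 + 3.33 − 132.53) / 132.53 = 20.15 / 132.53 = 15.2041%
MRP = 11.2% − 3.1% = 8.10%
CAPM required = R_f + β·MRP = 3.1% + 1.66 × 8.1% = 16.5460%
α = realised − required = 15.2041% − 16.5460% = -1.34%

-1.34%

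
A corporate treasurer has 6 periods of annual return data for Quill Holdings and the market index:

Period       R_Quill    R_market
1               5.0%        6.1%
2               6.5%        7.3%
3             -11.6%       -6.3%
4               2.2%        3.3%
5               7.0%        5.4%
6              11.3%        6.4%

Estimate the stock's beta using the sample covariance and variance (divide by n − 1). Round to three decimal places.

1.495

Mean R_i = (5.0 + 6.5 − 11.6 + 2.2 + 7.0 + 11.3) / 6 = 3.4000%
Mean R_m = (6.1 + 7.3 − 6.3 + 3.3 + 5.4 + 6.4) / 6 = 3.7000%
Σ(R_i − R̄_i)(R_m − R̄_m) = 192.9300  ⇒  Cov = 192.9300 / 5 = 38.5860
Σ(R_m − R̄_m)² = 129.0600  ⇒  Var(R_m) = 129.0600 / 5 = 25.8120
β = Cov / Var(R_m) = 38.5860 / 25.8120 = 1.4949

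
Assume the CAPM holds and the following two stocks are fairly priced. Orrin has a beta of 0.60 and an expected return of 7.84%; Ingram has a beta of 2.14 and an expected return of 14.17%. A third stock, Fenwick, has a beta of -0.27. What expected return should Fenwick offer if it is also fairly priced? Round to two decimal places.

MRP (SML slope) = (14.17% − 7.84%) / (2.14 − 0.60) = 6.33% / 1.54 = 4.1104%
R_f (intercept) = 7.84% − 0.60 × 4.1104% = 5.3738%
E(R_Fenwick) = R_f + β × MRP = 5.3738% + -0.27 × 4.1104% = 4.26%

4.26%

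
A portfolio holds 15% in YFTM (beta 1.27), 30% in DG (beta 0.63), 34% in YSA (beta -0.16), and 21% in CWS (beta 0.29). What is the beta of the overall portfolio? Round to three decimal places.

0.386

β_P = Σ w_i β_i = 0.15×1.27 + 0.30×0.63 + 0.34×-0.16 + 0.21×0.29 = 0.3860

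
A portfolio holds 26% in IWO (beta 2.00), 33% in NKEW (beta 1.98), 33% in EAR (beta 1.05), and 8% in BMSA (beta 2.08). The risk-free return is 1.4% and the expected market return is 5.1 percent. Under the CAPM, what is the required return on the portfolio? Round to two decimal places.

7.64%

β_P = Σ w_i β_i = 0.26×2.00 + 0.33×1.98 + 0.33×1.05 + 0.08×2.08 = 1.6863
MRP = 5.1% − 1.4% = 3.70%
E(R_P) = R_f + β_P × MRP = 1.4% + 1.6863 × 3.7% = 7.64%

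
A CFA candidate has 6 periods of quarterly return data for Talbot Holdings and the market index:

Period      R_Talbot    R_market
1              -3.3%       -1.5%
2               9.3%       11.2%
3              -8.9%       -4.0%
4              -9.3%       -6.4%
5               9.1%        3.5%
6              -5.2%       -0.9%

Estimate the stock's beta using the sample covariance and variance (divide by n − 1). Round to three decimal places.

Mean R_i = (-3.3 + 9.3 − 8.9 − 9.3 + 9.1 − 5.2) / 6 = -1.3833%
Mean R_m = (-1.5 + 11.2 − 4.0 − 6.4 + 3.5 − 0.9) / 6 = 0.3167%
Σ(R_i − R̄_i)(R_m − R̄_m) = 243.3883  ⇒  Cov = 243.3883 / 5 = 48.6777
Σ(R_m − R̄_m)² = 197.1083  ⇒  Var(R_m) = 197.1083 / 5 = 39.4217
β = Cov / Var(R_m) = 48.6777 / 39.4217 = 1.2348

1.235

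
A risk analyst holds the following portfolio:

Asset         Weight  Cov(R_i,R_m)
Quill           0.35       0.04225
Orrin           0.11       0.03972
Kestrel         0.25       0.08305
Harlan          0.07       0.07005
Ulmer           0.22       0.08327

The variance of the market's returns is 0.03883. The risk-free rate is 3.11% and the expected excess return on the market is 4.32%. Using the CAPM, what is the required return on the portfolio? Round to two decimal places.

10.13%

β_Quill = 0.04225 / 0.03883 = 1.0881
β_Orrin = 0.03972 / 0.03883 = 1.0229
β_Kestrel = 0.08305 / 0.03883 = 2.1388
β_Harlan = 0.07005 / 0.03883 = 1.8040
β_Ulmer = 0.08327 / 0.03883 = 2.1445
β_P = Σ w_i β_i = 0.35×1.0881 + 0.11×1.0229 + 0.25×2.1388 + 0.07×1.8040 + 0.22×2.1445 = 1.6261
E(R_P) = R_f + β_P × MRP = 3.11% + 1.6261 × 4.32% = 10.13%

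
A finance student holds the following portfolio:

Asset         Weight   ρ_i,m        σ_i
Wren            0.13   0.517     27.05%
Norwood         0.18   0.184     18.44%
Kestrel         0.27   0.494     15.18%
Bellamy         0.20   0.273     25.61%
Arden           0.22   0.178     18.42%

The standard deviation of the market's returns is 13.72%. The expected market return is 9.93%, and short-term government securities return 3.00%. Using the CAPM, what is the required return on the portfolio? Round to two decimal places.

β_Wren = 0.517 × 27.05% / 13.72% = 1.0193
β_Norwood = 0.184 × 18.44% / 13.72% = 0.2473
β_Kestrel = 0.494 × 15.18% / 13.72% = 0.5466
β_Bellamy = 0.273 × 25.61% / 13.72% = 0.5096
β_Arden = 0.178 × 18.42% / 13.72% = 0.2390
β_P = Σ w_i β_i = 0.13×1.0193 + 0.18×0.2473 + 0.27×0.5466 + 0.20×0.5096 + 0.22×0.2390 = 0.4791
MRP = 9.93% − 3.00% = 6.93%
E(R_P) = R_f + β_P × MRP = 3.00% + 0.4791 × 6.93% = 6.32%

6.32%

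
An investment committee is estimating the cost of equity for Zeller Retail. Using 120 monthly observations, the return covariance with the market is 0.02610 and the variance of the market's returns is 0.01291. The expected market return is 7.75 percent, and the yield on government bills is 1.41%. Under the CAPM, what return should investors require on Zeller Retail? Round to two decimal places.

14.23%

β = Cov(R_i, R_m) / Var(R_m) = 0.02610 / 0.01291 = 2.0217
MRP = 7.75% − 1.41% = 6.34%
E(R) = R_f + β × MRP = 1.41% + 2.0217 × 6.34% = 14.23%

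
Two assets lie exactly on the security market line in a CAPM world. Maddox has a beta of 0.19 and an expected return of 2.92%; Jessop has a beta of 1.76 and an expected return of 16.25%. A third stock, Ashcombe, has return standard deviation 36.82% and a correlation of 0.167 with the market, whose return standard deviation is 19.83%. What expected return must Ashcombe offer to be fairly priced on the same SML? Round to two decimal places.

3.94%

MRP = (16.25% − 2.92%) / (1.76 − 0.19) = 8.4904%
R_f = 2.92% − 0.19 × 8.4904% = 1.3068%
β_Ashcombe = ρ·σ_i/σ_m = 0.167 × 36.82 / 19.83 = 0.3101
E(R_Ashcombe) = R_f + β × MRP = 1.3068% + 0.3101 × 8.4904% = 3.94%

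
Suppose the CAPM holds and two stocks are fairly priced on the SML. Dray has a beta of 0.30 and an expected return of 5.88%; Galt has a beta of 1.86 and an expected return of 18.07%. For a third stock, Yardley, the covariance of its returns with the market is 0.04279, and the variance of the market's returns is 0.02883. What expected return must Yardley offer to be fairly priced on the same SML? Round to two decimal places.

MRP = (18.07% − 5.88%) / (1.86 − 0.30) = 7.8141%
R_f = 5.88% − 0.30 × 7.8141% = 3.5358%
β_Yardley = Cov / Var(R_m) = 0.04279 / 0.02883 = 1.4842
E(R_Yardley) = R_f + β × MRP = 3.5358% + 1.4842 × 7.8141% = 15.13%

15.13%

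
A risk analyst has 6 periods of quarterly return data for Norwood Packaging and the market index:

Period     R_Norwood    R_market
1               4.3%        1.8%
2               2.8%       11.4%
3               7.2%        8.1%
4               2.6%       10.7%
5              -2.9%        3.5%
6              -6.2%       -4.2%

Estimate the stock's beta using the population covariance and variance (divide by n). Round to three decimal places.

0.561

Mean R_i = (4.3 + 2.8 + 7.2 + 2.6 − 2.9 − 6.2) / 6 = 1.3000%
Mean R_m = (1.8 + 11.4 + 8.1 + 10.7 + 3.5 − 4.2) / 6 = 5.2167%
Σ(R_i − R̄_i)(R_m − R̄_m) = 101.0000  ⇒  Cov = 101.0000 / 6 = 16.8333
Σ(R_m − R̄_m)² = 179.9083  ⇒  Var(R_m) = 179.9083 / 6 = 29.9847
β = Cov / Var(R_m) = 16.8333 / 29.9847 = 0.5614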